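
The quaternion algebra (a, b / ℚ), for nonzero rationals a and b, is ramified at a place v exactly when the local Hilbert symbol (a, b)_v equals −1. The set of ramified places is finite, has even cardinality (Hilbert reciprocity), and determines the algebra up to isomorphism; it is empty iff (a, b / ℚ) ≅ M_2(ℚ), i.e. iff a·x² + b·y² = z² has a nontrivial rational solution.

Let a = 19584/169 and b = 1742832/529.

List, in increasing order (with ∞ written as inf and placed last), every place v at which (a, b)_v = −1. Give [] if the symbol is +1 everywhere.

[13, 19]

Mod squares: a ≡ 34, b ≡ 247. Check v ∈ {∞, 2, 3, 7, 13, 17, 19, 23}.
v=2: v_2(a)=7, v_2(b)=4; units ≡ 1, 7 (mod 8); ε·ε+αω+βω = 0·1+7·0+4·0 ≡ 0  ⇒  (a,b)_2 = +1.
v=13: a=13^-2·(≡6), b=13^1·(≡11) mod 13; (6|13)=-1, (11|13)=-1; (−1)^{-2·1·6}·(-1)^1·(-1)^-2 = -1.
v=23: a=23^0·(≡10), b=23^-2·(≡7) mod 23; (10|23)=-1, (7|23)=-1; (−1)^{0·-2·11}·(-1)^-2·(-1)^0 = +1.
v=19: a=19^0·(≡12), b=19^1·(≡14) mod 19; (12|19)=-1, (14|19)=-1; (−1)^{0·1·9}·(-1)^1·(-1)^0 = -1.
v=17: a=17^1·(≡4), b=17^0·(≡13) mod 17; (4|17)=+1, (13|17)=+1; (−1)^{1·0·8}·(+1)^0·(+1)^1 = +1.
v=∞: 34 > 0 and 247 > 0  ⇒  (a,b)_∞ = +1.
v=3: a=3^2·(≡1), b=3^2·(≡1) mod 3; (1|3)=+1, (1|3)=+1; (−1)^{2·2·1}·(+1)^2·(+1)^2 = +1.
v=7: a=7^0·(≡5), b=7^2·(≡2) mod 7; (5|7)=-1, (2|7)=+1; (−1)^{0·2·3}·(-1)^2·(+1)^0 = +1.
(34, 247 / ℚ) ramifies at {13, 19}: a division algebra.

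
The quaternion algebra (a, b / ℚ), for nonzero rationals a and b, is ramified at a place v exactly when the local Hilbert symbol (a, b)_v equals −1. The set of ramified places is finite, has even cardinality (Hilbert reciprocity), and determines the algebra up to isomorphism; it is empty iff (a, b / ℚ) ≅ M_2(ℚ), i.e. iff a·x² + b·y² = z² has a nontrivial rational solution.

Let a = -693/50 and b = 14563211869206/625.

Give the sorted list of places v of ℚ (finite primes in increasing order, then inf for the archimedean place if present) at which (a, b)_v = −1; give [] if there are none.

(a, b) ≡ (-154, 3094) mod (ℚ^×)²; places V = {2, 3, 5, 7, 11, 13, 17, ∞}.
(a,b)_17: α=0, u≡13; β=1, v≡10 (mod 17); (13|17)=+1, (10|17)=-1; sign (−1)^0·+1^1·-1^0 = +1.
(a,b)_13: α=0, u≡2; β=1, v≡1 (mod 13); (2|13)=-1, (1|13)=+1; sign (−1)^0·-1^1·+1^0 = -1.
(a,b)_3: α=2, u≡2; β=8, v≡1 (mod 3); (2|3)=-1, (1|3)=+1; sign (−1)^0·-1^8·+1^2 = +1.
(a,b)_2: α=-1, β=1; u≡3, v≡3 (mod 8); ε(u)ε(v)=1·1, αω(v)=-1·1, βω(u)=1·1; sum ≡ 1  ⇒  -1.
(a,b)_∞: sgn(-154)=−, sgn(3094)=+, so +1.
(a,b)_7: α=1, u≡6; β=3, v≡4 (mod 7); (6|7)=-1, (4|7)=+1; sign (−1)^1·-1^3·+1^1 = +1.
(a,b)_11: α=1, u≡6; β=4, v≡1 (mod 11); (6|11)=-1, (1|11)=+1; sign (−1)^0·-1^4·+1^1 = +1.
(a,b)_5: α=-2, u≡1; β=-4, v≡1 (mod 5); (1|5)=+1, (1|5)=+1; sign (−1)^0·+1^-4·+1^-2 = +1.
Ram(-154, 3094) = {2, 13}; no ℚ_2-point on the conic.

[2, 13]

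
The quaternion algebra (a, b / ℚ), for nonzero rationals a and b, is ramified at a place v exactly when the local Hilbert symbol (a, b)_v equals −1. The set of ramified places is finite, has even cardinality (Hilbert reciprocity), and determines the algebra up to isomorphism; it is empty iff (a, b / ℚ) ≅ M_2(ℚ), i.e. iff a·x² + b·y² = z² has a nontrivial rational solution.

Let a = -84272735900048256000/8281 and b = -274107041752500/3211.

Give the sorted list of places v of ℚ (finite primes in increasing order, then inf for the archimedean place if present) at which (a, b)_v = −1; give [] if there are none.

[11, 19, 23, inf]

Mod squares: a ≡ -115, b ≡ -81719. Check v ∈ {∞, 2, 3, 5, 7, 11, 13, 17, 19, 23}.
v=17: a=17^6·(≡13), b=17^3·(≡4) mod 17; (13|17)=+1, (4|17)=+1; (−1)^{6·3·8}·(+1)^3·(+1)^6 = +1.
v=7: a=7^-2·(≡1), b=7^0·(≡6) mod 7; (1|7)=+1, (6|7)=-1; (−1)^{-2·0·3}·(+1)^0·(-1)^-2 = +1.
v=5: a=5^3·(≡2), b=5^4·(≡1) mod 5; (2|5)=-1, (1|5)=+1; (−1)^{3·4·2}·(-1)^4·(+1)^3 = +1.
v=∞: -115 < 0 and -81719 < 0  ⇒  (a,b)_∞ = -1.
v=2: v_2(a)=10, v_2(b)=2; units ≡ 5, 1 (mod 8); ε·ε+αω+βω = 0·0+10·0+2·1 ≡ 0  ⇒  (a,b)_2 = +1.
v=23: a=23^1·(≡1), b=23^1·(≡9) mod 23; (1|23)=+1, (9|23)=+1; (−1)^{1·1·11}·(+1)^1·(+1)^1 = -1.
v=11: a=11^4·(≡7), b=11^3·(≡8) mod 11; (7|11)=-1, (8|11)=-1; (−1)^{4·3·5}·(-1)^3·(-1)^4 = -1.
v=19: a=19^0·(≡18), b=19^-1·(≡3) mod 19; (18|19)=-1, (3|19)=-1; (−1)^{0·-1·9}·(-1)^-1·(-1)^0 = -1.
v=3: a=3^4·(≡2), b=3^6·(≡1) mod 3; (2|3)=-1, (1|3)=+1; (−1)^{4·6·1}·(-1)^6·(+1)^4 = +1.
v=13: a=13^-2·(≡8), b=13^-2·(≡3) mod 13; (8|13)=-1, (3|13)=+1; (−1)^{-2·-2·6}·(-1)^-2·(+1)^-2 = +1.
(-115, -81719 / ℚ) ramifies at {11, 19, 23, ∞}: a division algebra.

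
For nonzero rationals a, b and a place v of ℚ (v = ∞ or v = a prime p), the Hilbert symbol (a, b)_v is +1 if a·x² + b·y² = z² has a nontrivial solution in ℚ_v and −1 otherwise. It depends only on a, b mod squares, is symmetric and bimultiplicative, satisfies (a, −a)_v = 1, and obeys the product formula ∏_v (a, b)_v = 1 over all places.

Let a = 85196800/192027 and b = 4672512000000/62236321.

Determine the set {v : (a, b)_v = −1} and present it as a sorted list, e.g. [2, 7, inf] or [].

[2, 3]

(a, b) ≡ (39, 3) mod (ℚ^×)²; places V = {2, 3, 5, 7, 11, 13, 23, ∞}.
(a,b)_23: α=-2, u≡6; β=-2, v≡1 (mod 23); (6|23)=+1, (1|23)=+1; sign (−1)^0·+1^-2·+1^-2 = +1.
(a,b)_3: α=-1, u≡1; β=3, v≡1 (mod 3); (1|3)=+1, (1|3)=+1; sign (−1)^1·+1^3·+1^-1 = -1.
(a,b)_13: α=1, u≡10; β=2, v≡9 (mod 13); (10|13)=+1, (9|13)=+1; sign (−1)^0·+1^2·+1^1 = +1.
(a,b)_11: α=-2, u≡6; β=0, v≡5 (mod 11); (6|11)=-1, (5|11)=+1; sign (−1)^0·-1^0·+1^-2 = +1.
(a,b)_∞: sgn(39)=+, sgn(3)=+, so +1.
(a,b)_7: α=0, u≡1; β=-6, v≡3 (mod 7); (1|7)=+1, (3|7)=-1; sign (−1)^0·+1^-6·-1^0 = +1.
(a,b)_2: α=18, β=16; u≡7, v≡3 (mod 8); ε(u)ε(v)=1·1, αω(v)=18·1, βω(u)=16·0; sum ≡ 1  ⇒  -1.
(a,b)_5: α=2, u≡1; β=6, v≡3 (mod 5); (1|5)=+1, (3|5)=-1; sign (−1)^0·+1^6·-1^2 = +1.
Ram(39, 3) = {2, 3}; no ℚ_2-point on the conic.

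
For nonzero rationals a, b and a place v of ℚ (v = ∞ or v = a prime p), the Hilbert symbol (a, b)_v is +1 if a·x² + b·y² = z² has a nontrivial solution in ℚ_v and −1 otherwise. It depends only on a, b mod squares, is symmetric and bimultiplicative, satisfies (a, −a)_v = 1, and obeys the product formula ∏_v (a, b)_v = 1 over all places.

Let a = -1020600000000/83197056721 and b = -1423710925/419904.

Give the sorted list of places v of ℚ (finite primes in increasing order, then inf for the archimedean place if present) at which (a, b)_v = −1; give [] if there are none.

(a, b) ≡ (-14, -13) mod (ℚ^×)²; places V = {2, 3, 5, 7, 13, 17, 19, 23, 47, ∞}.
(a,b)_17: α=-2, u≡6; β=0, v≡15 (mod 17); (6|17)=-1, (15|17)=+1; sign (−1)^0·-1^0·+1^-2 = +1.
(a,b)_19: α=-4, u≡6; β=0, v≡5 (mod 19); (6|19)=+1, (5|19)=+1; sign (−1)^0·+1^0·+1^-4 = +1.
(a,b)_3: α=6, u≡1; β=-8, v≡2 (mod 3); (1|3)=+1, (2|3)=-1; sign (−1)^0·+1^-8·-1^6 = +1.
(a,b)_∞: sgn(-14)=−, sgn(-13)=−, so -1.
(a,b)_5: α=8, u≡4; β=2, v≡2 (mod 5); (4|5)=+1, (2|5)=-1; sign (−1)^0·+1^2·-1^8 = +1.
(a,b)_23: α=0, u≡18; β=2, v≡7 (mod 23); (18|23)=+1, (7|23)=-1; sign (−1)^0·+1^2·-1^0 = +1.
(a,b)_2: α=9, β=-6; u≡1, v≡3 (mod 8); ε(u)ε(v)=0·1, αω(v)=9·1, βω(u)=-6·0; sum ≡ 1  ⇒  -1.
(a,b)_47: α=-2, u≡45; β=0, v≡25 (mod 47); (45|47)=-1, (25|47)=+1; sign (−1)^0·-1^0·+1^-2 = +1.
(a,b)_13: α=0, u≡9; β=3, v≡3 (mod 13); (9|13)=+1, (3|13)=+1; sign (−1)^0·+1^3·+1^0 = +1.
(a,b)_7: α=1, u≡5; β=2, v≡1 (mod 7); (5|7)=-1, (1|7)=+1; sign (−1)^0·-1^2·+1^1 = +1.
(-14, -13 / ℚ) ramifies at {2, ∞}: a division algebra.

[2, inf]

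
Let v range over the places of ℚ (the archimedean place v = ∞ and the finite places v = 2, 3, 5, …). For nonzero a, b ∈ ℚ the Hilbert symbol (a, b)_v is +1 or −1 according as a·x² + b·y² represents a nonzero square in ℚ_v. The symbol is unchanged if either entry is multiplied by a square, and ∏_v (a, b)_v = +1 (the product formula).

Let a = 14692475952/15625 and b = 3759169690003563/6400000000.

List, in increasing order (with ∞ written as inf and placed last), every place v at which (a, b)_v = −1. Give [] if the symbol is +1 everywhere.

[2, 3, 19, 41]

Mod squares: a ≡ 25707, b ≡ 3. Check v ∈ {∞, 2, 3, 5, 7, 11, 17, 19, 41}.
v=19: a=19^1·(≡1), b=19^2·(≡10) mod 19; (1|19)=+1, (10|19)=-1; (−1)^{1·2·9}·(+1)^2·(-1)^1 = -1.
v=∞: 25707 > 0 and 3 > 0  ⇒  (a,b)_∞ = +1.
v=2: v_2(a)=4, v_2(b)=-14; units ≡ 3, 3 (mod 8); ε·ε+αω+βω = 1·1+4·1+-14·1 ≡ 1  ⇒  (a,b)_2 = -1.
v=3: a=3^7·(≡1), b=3^11·(≡1) mod 3; (1|3)=+1, (1|3)=+1; (−1)^{7·11·1}·(+1)^11·(+1)^7 = -1.
v=11: a=11^1·(≡9), b=11^2·(≡4) mod 11; (9|11)=+1, (4|11)=+1; (−1)^{1·2·5}·(+1)^2·(+1)^1 = +1.
v=5: a=5^-6·(≡2), b=5^-8·(≡2) mod 5; (2|5)=-1, (2|5)=-1; (−1)^{-6·-8·2}·(-1)^-8·(-1)^-6 = +1.
v=7: a=7^2·(≡6), b=7^0·(≡5) mod 7; (6|7)=-1, (5|7)=-1; (−1)^{2·0·3}·(-1)^0·(-1)^2 = +1.
v=17: a=17^0·(≡11), b=17^2·(≡6) mod 17; (11|17)=-1, (6|17)=-1; (−1)^{0·2·8}·(-1)^2·(-1)^0 = +1.
v=41: a=41^1·(≡29), b=41^2·(≡38) mod 41; (29|41)=-1, (38|41)=-1; (−1)^{1·2·20}·(-1)^2·(-1)^1 = -1.
|Ram(25707, 3)| = 4, even; anisotropic at {2, 3, 19, 41}.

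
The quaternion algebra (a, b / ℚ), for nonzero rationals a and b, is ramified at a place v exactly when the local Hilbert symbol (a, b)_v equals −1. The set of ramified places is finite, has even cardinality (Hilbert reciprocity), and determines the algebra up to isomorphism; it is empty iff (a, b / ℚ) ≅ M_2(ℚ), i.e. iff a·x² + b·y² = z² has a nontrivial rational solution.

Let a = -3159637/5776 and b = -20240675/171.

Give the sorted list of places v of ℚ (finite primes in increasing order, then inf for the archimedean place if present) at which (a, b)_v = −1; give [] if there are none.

(a, b) ≡ (-13, -313937) mod (ℚ^×)²; places V = {2, 3, 5, 7, 13, 17, 19, 29, 31, 41, ∞}.
(a,b)_41: α=0, u≡19; β=1, v≡36 (mod 41); (19|41)=-1, (36|41)=+1; sign (−1)^0·-1^1·+1^0 = -1.
(a,b)_5: α=0, u≡3; β=2, v≡3 (mod 5); (3|5)=-1, (3|5)=-1; sign (−1)^0·-1^2·-1^0 = +1.
(a,b)_∞: sgn(-13)=−, sgn(-313937)=−, so -1.
(a,b)_7: α=0, u≡2; β=2, v≡3 (mod 7); (2|7)=+1, (3|7)=-1; sign (−1)^0·+1^2·-1^0 = +1.
(a,b)_31: α=0, u≡10; β=1, v≡25 (mod 31); (10|31)=+1, (25|31)=+1; sign (−1)^0·+1^1·+1^0 = +1.
(a,b)_13: α=1, u≡3; β=1, v≡11 (mod 13); (3|13)=+1, (11|13)=-1; sign (−1)^0·+1^1·-1^1 = -1.
(a,b)_2: α=-4, β=0; u≡3, v≡7 (mod 8); ε(u)ε(v)=1·1, αω(v)=-4·0, βω(u)=0·1; sum ≡ 1  ⇒  -1.
(a,b)_17: α=2, u≡9; β=0, v≡1 (mod 17); (9|17)=+1, (1|17)=+1; sign (−1)^0·+1^0·+1^2 = +1.
(a,b)_29: α=2, u≡20; β=0, v≡3 (mod 29); (20|29)=+1, (3|29)=-1; sign (−1)^0·+1^0·-1^2 = +1.
(a,b)_19: α=-2, u≡17; β=-1, v≡7 (mod 19); (17|19)=+1, (7|19)=+1; sign (−1)^0·+1^-1·+1^-2 = +1.
(a,b)_3: α=0, u≡2; β=-2, v≡1 (mod 3); (2|3)=-1, (1|3)=+1; sign (−1)^0·-1^-2·+1^0 = +1.
|Ram(-13, -313937)| = 4, even; anisotropic at {2, 13, 41, ∞}.

[2, 13, 41, inf]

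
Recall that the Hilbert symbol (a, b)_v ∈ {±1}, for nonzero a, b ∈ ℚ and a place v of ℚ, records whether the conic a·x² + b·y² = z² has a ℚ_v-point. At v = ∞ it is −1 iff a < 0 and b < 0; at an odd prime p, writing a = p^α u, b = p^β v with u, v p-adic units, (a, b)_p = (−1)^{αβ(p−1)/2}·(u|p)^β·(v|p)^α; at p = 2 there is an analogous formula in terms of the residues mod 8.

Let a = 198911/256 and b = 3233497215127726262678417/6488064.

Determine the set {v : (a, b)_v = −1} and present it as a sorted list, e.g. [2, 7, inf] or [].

[2, 13, 23, 29]

(a, b) ≡ (551, 4482907) mod (ℚ^×)²; places V = {2, 3, 7, 11, 13, 17, 19, 23, 29, 47, ∞}.
(a,b)_2: α=-8, β=-16; u≡7, v≡3 (mod 8); ε(u)ε(v)=1·1, αω(v)=-8·1, βω(u)=-16·0; sum ≡ 1  ⇒  -1.
(a,b)_47: α=0, u≡16; β=1, v≡2 (mod 47); (16|47)=+1, (2|47)=+1; sign (−1)^0·+1^1·+1^0 = +1.
(a,b)_23: α=0, u≡10; β=1, v≡21 (mod 23); (10|23)=-1, (21|23)=-1; sign (−1)^0·-1^1·-1^0 = -1.
(a,b)_∞: sgn(551)=+, sgn(4482907)=+, so +1.
(a,b)_19: α=3, u≡18; β=6, v≡16 (mod 19); (18|19)=-1, (16|19)=+1; sign (−1)^0·-1^6·+1^3 = +1.
(a,b)_11: α=0, u≡3; β=-1, v≡1 (mod 11); (3|11)=+1, (1|11)=+1; sign (−1)^0·+1^-1·+1^0 = +1.
(a,b)_29: α=1, u≡26; β=3, v≡25 (mod 29); (26|29)=-1, (25|29)=+1; sign (−1)^0·-1^3·+1^1 = -1.
(a,b)_17: α=0, u≡11; β=4, v≡5 (mod 17); (11|17)=-1, (5|17)=-1; sign (−1)^0·-1^4·-1^0 = +1.
(a,b)_13: α=0, u≡7; β=1, v≡3 (mod 13); (7|13)=-1, (3|13)=+1; sign (−1)^0·-1^1·+1^0 = -1.
(a,b)_7: α=0, u≡5; β=4, v≡1 (mod 7); (5|7)=-1, (1|7)=+1; sign (−1)^0·-1^4·+1^0 = +1.
(a,b)_3: α=0, u≡2; β=-2, v≡1 (mod 3); (2|3)=-1, (1|3)=+1; sign (−1)^0·-1^-2·+1^0 = +1.
Ram(551, 4482907) = {2, 13, 23, 29}; no ℚ_2-point on the conic.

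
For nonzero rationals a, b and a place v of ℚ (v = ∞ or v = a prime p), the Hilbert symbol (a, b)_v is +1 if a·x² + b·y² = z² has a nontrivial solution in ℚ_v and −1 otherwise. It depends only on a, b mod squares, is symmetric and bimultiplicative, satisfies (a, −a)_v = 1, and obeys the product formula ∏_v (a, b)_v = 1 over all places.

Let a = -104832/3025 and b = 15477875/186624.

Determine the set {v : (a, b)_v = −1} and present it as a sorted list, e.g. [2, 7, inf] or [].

[2, 5]

(a, b) ≡ (-182, 35) mod (ℚ^×)²; places V = {2, 3, 5, 7, 11, 13, 19, ∞}.
(a,b)_5: α=-2, u≡3; β=3, v≡2 (mod 5); (3|5)=-1, (2|5)=-1; sign (−1)^0·-1^3·-1^-2 = -1.
(a,b)_19: α=0, u≡12; β=2, v≡5 (mod 19); (12|19)=-1, (5|19)=+1; sign (−1)^0·-1^2·+1^0 = +1.
(a,b)_11: α=-2, u≡3; β=0, v≡8 (mod 11); (3|11)=+1, (8|11)=-1; sign (−1)^0·+1^0·-1^-2 = +1.
(a,b)_∞: sgn(-182)=−, sgn(35)=+, so +1.
(a,b)_3: α=2, u≡1; β=-6, v≡2 (mod 3); (1|3)=+1, (2|3)=-1; sign (−1)^0·+1^-6·-1^2 = +1.
(a,b)_2: α=7, β=-8; u≡5, v≡3 (mod 8); ε(u)ε(v)=0·1, αω(v)=7·1, βω(u)=-8·1; sum ≡ 1  ⇒  -1.
(a,b)_7: α=1, u≡4; β=3, v≡6 (mod 7); (4|7)=+1, (6|7)=-1; sign (−1)^1·+1^3·-1^1 = +1.
(a,b)_13: α=1, u≡1; β=0, v≡4 (mod 13); (1|13)=+1, (4|13)=+1; sign (−1)^0·+1^0·+1^1 = +1.
|Ram(-182, 35)| = 2, even; anisotropic at {2, 5}.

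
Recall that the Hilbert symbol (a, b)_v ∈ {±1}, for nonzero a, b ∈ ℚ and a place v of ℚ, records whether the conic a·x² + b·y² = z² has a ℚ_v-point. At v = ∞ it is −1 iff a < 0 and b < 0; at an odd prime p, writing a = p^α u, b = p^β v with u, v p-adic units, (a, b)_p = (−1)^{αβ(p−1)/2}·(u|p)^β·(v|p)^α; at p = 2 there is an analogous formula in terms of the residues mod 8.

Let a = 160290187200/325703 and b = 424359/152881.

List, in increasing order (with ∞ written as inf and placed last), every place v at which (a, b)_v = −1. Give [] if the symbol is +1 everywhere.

[13, 31]

(a, b) ≡ (3289, 31) mod (ℚ^×)²; places V = {2, 3, 5, 7, 11, 13, 17, 23, 31, ∞}.
(a,b)_31: α=2, u≡17; β=1, v≡4 (mod 31); (17|31)=-1, (4|31)=+1; sign (−1)^0·-1^1·+1^2 = -1.
(a,b)_2: α=6, β=0; u≡1, v≡7 (mod 8); ε(u)ε(v)=0·1, αω(v)=6·0, βω(u)=0·0; sum ≡ 0  ⇒  +1.
(a,b)_17: α=-2, u≡4; β=-2, v≡11 (mod 17); (4|17)=+1, (11|17)=-1; sign (−1)^0·+1^-2·-1^-2 = +1.
(a,b)_11: α=1, u≡8; β=0, v≡4 (mod 11); (8|11)=-1, (4|11)=+1; sign (−1)^0·-1^0·+1^1 = +1.
(a,b)_5: α=2, u≡1; β=0, v≡4 (mod 5); (1|5)=+1, (4|5)=+1; sign (−1)^0·+1^0·+1^2 = +1.
(a,b)_∞: sgn(3289)=+, sgn(31)=+, so +1.
(a,b)_23: α=-1, u≡20; β=-2, v≡6 (mod 23); (20|23)=-1, (6|23)=+1; sign (−1)^0·-1^-2·+1^-1 = +1.
(a,b)_3: α=6, u≡1; β=4, v≡1 (mod 3); (1|3)=+1, (1|3)=+1; sign (−1)^0·+1^4·+1^6 = +1.
(a,b)_7: α=-2, u≡6; β=0, v≡5 (mod 7); (6|7)=-1, (5|7)=-1; sign (−1)^0·-1^0·-1^-2 = +1.
(a,b)_13: α=1, u≡2; β=2, v≡2 (mod 13); (2|13)=-1, (2|13)=-1; sign (−1)^0·-1^2·-1^1 = -1.
(3289, 31 / ℚ) ramifies at {13, 31}: a division algebra.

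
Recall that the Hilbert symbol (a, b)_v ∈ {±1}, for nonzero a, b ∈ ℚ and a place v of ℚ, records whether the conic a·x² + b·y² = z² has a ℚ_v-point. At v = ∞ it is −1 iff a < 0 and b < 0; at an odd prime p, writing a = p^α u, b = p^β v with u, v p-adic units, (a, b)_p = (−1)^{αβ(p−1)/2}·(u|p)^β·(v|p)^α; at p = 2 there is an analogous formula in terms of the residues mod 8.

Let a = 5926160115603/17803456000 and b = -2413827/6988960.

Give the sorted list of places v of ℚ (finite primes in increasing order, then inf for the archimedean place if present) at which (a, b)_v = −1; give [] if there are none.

[2, 3, 7, 19]

(a, b) ≡ (293930, -30) mod (ℚ^×)²; places V = {2, 3, 5, 7, 11, 13, 17, 19, 23, ∞}.
(a,b)_2: α=-9, β=-5; u≡5, v≡1 (mod 8); ε(u)ε(v)=0·0, αω(v)=-9·0, βω(u)=-5·1; sum ≡ 1  ⇒  -1.
(a,b)_13: α=3, u≡1; β=2, v≡1 (mod 13); (1|13)=+1, (1|13)=+1; sign (−1)^0·+1^2·+1^3 = +1.
(a,b)_3: α=4, u≡2; β=3, v≡2 (mod 3); (2|3)=-1, (2|3)=-1; sign (−1)^0·-1^3·-1^4 = -1.
(a,b)_5: α=-3, u≡1; β=-1, v≡4 (mod 5); (1|5)=+1, (4|5)=+1; sign (−1)^0·+1^-1·+1^-3 = +1.
(a,b)_17: α=1, u≡1; β=0, v≡4 (mod 17); (1|17)=+1, (4|17)=+1; sign (−1)^0·+1^0·+1^1 = +1.
(a,b)_19: α=-1, u≡16; β=-2, v≡10 (mod 19); (16|19)=+1, (10|19)=-1; sign (−1)^0·+1^-2·-1^-1 = -1.
(a,b)_23: α=4, u≡3; β=2, v≡8 (mod 23); (3|23)=+1, (8|23)=+1; sign (−1)^0·+1^2·+1^4 = +1.
(a,b)_∞: sgn(293930)=+, sgn(-30)=−, so +1.
(a,b)_7: α=1, u≡4; β=0, v≡3 (mod 7); (4|7)=+1, (3|7)=-1; sign (−1)^0·+1^0·-1^1 = -1.
(a,b)_11: α=-4, u≡7; β=-2, v≡9 (mod 11); (7|11)=-1, (9|11)=+1; sign (−1)^0·-1^-2·+1^-4 = +1.
|Ram(293930, -30)| = 4, even; anisotropic at {2, 3, 7, 19}.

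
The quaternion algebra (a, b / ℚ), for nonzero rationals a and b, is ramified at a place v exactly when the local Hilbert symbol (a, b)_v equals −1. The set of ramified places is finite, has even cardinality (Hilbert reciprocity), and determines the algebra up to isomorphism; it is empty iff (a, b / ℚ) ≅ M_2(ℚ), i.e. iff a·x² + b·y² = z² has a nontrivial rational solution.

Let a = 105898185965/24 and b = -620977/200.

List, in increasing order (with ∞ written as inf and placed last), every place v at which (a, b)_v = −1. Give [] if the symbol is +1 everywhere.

[2, 19, 29, 31]

(a, b) ≡ (4470510, -25346) mod (ℚ^×)²; places V = {2, 3, 5, 7, 11, 13, 19, 23, 29, 31, ∞}.
(a,b)_3: α=-1, u≡1; β=0, v≡1 (mod 3); (1|3)=+1, (1|3)=+1; sign (−1)^0·+1^0·+1^-1 = +1.
(a,b)_19: α=1, u≡2; β=1, v≡13 (mod 19); (2|19)=-1, (13|19)=-1; sign (−1)^1·-1^1·-1^1 = -1.
(a,b)_29: α=2, u≡17; β=1, v≡23 (mod 29); (17|29)=-1, (23|29)=+1; sign (−1)^0·-1^1·+1^2 = -1.
(a,b)_5: α=1, u≡2; β=-2, v≡1 (mod 5); (2|5)=-1, (1|5)=+1; sign (−1)^0·-1^-2·+1^1 = +1.
(a,b)_7: α=0, u≡4; β=2, v≡1 (mod 7); (4|7)=+1, (1|7)=+1; sign (−1)^0·+1^2·+1^0 = +1.
(a,b)_13: α=2, u≡6; β=0, v≡4 (mod 13); (6|13)=-1, (4|13)=+1; sign (−1)^0·-1^0·+1^2 = +1.
(a,b)_∞: sgn(4470510)=+, sgn(-25346)=−, so +1.
(a,b)_31: α=1, u≡13; β=0, v≡21 (mod 31); (13|31)=-1, (21|31)=-1; sign (−1)^0·-1^0·-1^1 = -1.
(a,b)_11: α=1, u≡3; β=0, v≡3 (mod 11); (3|11)=+1, (3|11)=+1; sign (−1)^0·+1^0·+1^1 = +1.
(a,b)_2: α=-3, β=-3; u≡7, v≡7 (mod 8); ε(u)ε(v)=1·1, αω(v)=-3·0, βω(u)=-3·0; sum ≡ 1  ⇒  -1.
(a,b)_23: α=1, u≡17; β=1, v≡16 (mod 23); (17|23)=-1, (16|23)=+1; sign (−1)^1·-1^1·+1^1 = +1.
(4470510, -25346 / ℚ) ramifies at {2, 19, 29, 31}: a division algebra.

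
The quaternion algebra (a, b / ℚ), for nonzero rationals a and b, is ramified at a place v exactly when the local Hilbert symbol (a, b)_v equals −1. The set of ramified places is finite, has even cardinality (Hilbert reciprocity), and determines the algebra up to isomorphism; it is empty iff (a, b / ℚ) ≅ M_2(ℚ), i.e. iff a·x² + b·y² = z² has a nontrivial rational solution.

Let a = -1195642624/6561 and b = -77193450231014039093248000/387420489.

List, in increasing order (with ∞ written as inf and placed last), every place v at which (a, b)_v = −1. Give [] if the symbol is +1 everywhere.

[11, inf]

(a, b) ≡ (-319, -2755) mod (ℚ^×)²; places V = {2, 3, 5, 7, 11, 19, 29, ∞}.
(a,b)_7: α=0, u≡3; β=2, v≡3 (mod 7); (3|7)=-1, (3|7)=-1; sign (−1)^0·-1^2·-1^0 = +1.
(a,b)_19: α=0, u≡9; β=1, v≡9 (mod 19); (9|19)=+1, (9|19)=+1; sign (−1)^0·+1^1·+1^0 = +1.
(a,b)_5: α=0, u≡1; β=3, v≡4 (mod 5); (1|5)=+1, (4|5)=+1; sign (−1)^0·+1^3·+1^0 = +1.
(a,b)_29: α=1, u≡10; β=3, v≡14 (mod 29); (10|29)=-1, (14|29)=-1; sign (−1)^0·-1^3·-1^1 = +1.
(a,b)_11: α=5, u≡9; β=10, v≡2 (mod 11); (9|11)=+1, (2|11)=-1; sign (−1)^0·+1^10·-1^5 = -1.
(a,b)_2: α=8, β=20; u≡1, v≡5 (mod 8); ε(u)ε(v)=0·0, αω(v)=8·1, βω(u)=20·0; sum ≡ 0  ⇒  +1.
(a,b)_3: α=-8, u≡2; β=-18, v≡2 (mod 3); (2|3)=-1, (2|3)=-1; sign (−1)^0·-1^-18·-1^-8 = +1.
(a,b)_∞: sgn(-319)=−, sgn(-2755)=−, so -1.
(-319, -2755 / ℚ) ramifies at {11, ∞}: a division algebra.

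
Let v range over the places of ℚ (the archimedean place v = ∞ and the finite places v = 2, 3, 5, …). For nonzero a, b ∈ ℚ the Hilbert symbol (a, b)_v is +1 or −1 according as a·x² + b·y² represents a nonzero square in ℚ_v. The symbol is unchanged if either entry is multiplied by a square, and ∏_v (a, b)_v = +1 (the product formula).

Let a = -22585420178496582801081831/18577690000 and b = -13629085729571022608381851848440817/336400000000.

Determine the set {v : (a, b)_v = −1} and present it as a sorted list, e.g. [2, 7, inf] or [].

[23, 31, 41, inf]

Mod squares: a ≡ -391, b ≡ -517297. Check v ∈ {∞, 2, 3, 5, 11, 13, 17, 19, 23, 29, 31, 37, 41, 47}.
v=2: v_2(a)=-4, v_2(b)=-10; units ≡ 1, 7 (mod 8); ε·ε+αω+βω = 0·1+-4·0+-10·0 ≡ 0  ⇒  (a,b)_2 = +1.
v=31: a=31^2·(≡6), b=31^3·(≡15) mod 31; (6|31)=-1, (15|31)=-1; (−1)^{2·3·15}·(-1)^3·(-1)^2 = -1.
v=∞: -391 < 0 and -517297 < 0  ⇒  (a,b)_∞ = -1.
v=3: a=3^4·(≡2), b=3^4·(≡2) mod 3; (2|3)=-1, (2|3)=-1; (−1)^{4·4·1}·(-1)^4·(-1)^4 = +1.
v=11: a=11^4·(≡4), b=11^3·(≡4) mod 11; (4|11)=+1, (4|11)=+1; (−1)^{4·3·5}·(+1)^3·(+1)^4 = +1.
v=13: a=13^2·(≡4), b=13^2·(≡10) mod 13; (4|13)=+1, (10|13)=+1; (−1)^{2·2·6}·(+1)^2·(+1)^2 = +1.
v=17: a=17^1·(≡10), b=17^2·(≡4) mod 17; (10|17)=-1, (4|17)=+1; (−1)^{1·2·8}·(-1)^2·(+1)^1 = +1.
v=47: a=47^-2·(≡21), b=47^0·(≡18) mod 47; (21|47)=+1, (18|47)=+1; (−1)^{-2·0·23}·(+1)^0·(+1)^-2 = +1.
v=23: a=23^1·(≡3), b=23^2·(≡5) mod 23; (3|23)=+1, (5|23)=-1; (−1)^{1·2·11}·(+1)^2·(-1)^1 = -1.
v=29: a=29^-2·(≡27), b=29^-2·(≡25) mod 29; (27|29)=-1, (25|29)=+1; (−1)^{-2·-2·14}·(-1)^-2·(+1)^-2 = +1.
v=37: a=37^2·(≡25), b=37^3·(≡14) mod 37; (25|37)=+1, (14|37)=-1; (−1)^{2·3·18}·(+1)^3·(-1)^2 = +1.
v=5: a=5^-4·(≡1), b=5^-8·(≡2) mod 5; (1|5)=+1, (2|5)=-1; (−1)^{-4·-8·2}·(+1)^-8·(-1)^-4 = +1.
v=19: a=19^4·(≡12), b=19^6·(≡5) mod 19; (12|19)=-1, (5|19)=+1; (−1)^{4·6·9}·(-1)^6·(+1)^4 = +1.
v=41: a=41^2·(≡28), b=41^3·(≡17) mod 41; (28|41)=-1, (17|41)=-1; (−1)^{2·3·20}·(-1)^3·(-1)^2 = -1.
|Ram(-391, -517297)| = 4, even; anisotropic at {23, 31, 41, ∞}.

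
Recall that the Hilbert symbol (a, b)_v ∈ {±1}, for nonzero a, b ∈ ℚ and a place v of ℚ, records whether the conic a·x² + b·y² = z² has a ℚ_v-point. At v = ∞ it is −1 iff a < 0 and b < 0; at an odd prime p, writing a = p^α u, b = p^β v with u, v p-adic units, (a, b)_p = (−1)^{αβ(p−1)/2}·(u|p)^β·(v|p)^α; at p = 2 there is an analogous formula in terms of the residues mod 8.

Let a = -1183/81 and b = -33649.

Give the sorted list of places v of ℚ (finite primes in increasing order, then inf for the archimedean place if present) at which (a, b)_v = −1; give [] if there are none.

[19, inf]

(a, b) ≡ (-7, -33649) mod (ℚ^×)²; places V = {2, 3, 7, 11, 13, 19, 23, ∞}.
(a,b)_3: α=-4, u≡2; β=0, v≡2 (mod 3); (2|3)=-1, (2|3)=-1; sign (−1)^0·-1^0·-1^-4 = +1.
(a,b)_13: α=2, u≡2; β=0, v≡8 (mod 13); (2|13)=-1, (8|13)=-1; sign (−1)^0·-1^0·-1^2 = +1.
(a,b)_2: α=0, β=0; u≡1, v≡7 (mod 8); ε(u)ε(v)=0·1, αω(v)=0·0, βω(u)=0·0; sum ≡ 0  ⇒  +1.
(a,b)_23: α=0, u≡3; β=1, v≡9 (mod 23); (3|23)=+1, (9|23)=+1; sign (−1)^0·+1^1·+1^0 = +1.
(a,b)_∞: sgn(-7)=−, sgn(-33649)=−, so -1.
(a,b)_19: α=0, u≡18; β=1, v≡15 (mod 19); (18|19)=-1, (15|19)=-1; sign (−1)^0·-1^1·-1^0 = -1.
(a,b)_11: α=0, u≡4; β=1, v≡10 (mod 11); (4|11)=+1, (10|11)=-1; sign (−1)^0·+1^1·-1^0 = +1.
(a,b)_7: α=1, u≡5; β=1, v≡2 (mod 7); (5|7)=-1, (2|7)=+1; sign (−1)^1·-1^1·+1^1 = +1.
(-7, -33649 / ℚ) ramifies at {19, ∞}: a division algebra.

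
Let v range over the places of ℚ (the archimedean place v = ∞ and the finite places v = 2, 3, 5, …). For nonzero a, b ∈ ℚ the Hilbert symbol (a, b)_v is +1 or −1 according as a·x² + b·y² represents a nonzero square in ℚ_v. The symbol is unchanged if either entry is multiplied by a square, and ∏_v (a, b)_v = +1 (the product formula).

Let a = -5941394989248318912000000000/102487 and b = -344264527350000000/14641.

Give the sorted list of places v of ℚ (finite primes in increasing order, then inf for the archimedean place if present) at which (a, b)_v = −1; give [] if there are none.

(a, b) ≡ (-17290, -646) mod (ℚ^×)²; places V = {2, 3, 5, 7, 11, 13, 17, 19, ∞}.
(a,b)_∞: sgn(-17290)=−, sgn(-646)=−, so -1.
(a,b)_5: α=9, u≡3; β=8, v≡4 (mod 5); (3|5)=-1, (4|5)=+1; sign (−1)^0·-1^8·+1^9 = +1.
(a,b)_19: α=5, u≡18; β=3, v≡4 (mod 19); (18|19)=-1, (4|19)=+1; sign (−1)^1·-1^3·+1^5 = +1.
(a,b)_2: α=15, β=7; u≡3, v≡5 (mod 8); ε(u)ε(v)=1·0, αω(v)=15·1, βω(u)=7·1; sum ≡ 0  ⇒  +1.
(a,b)_11: α=-4, u≡10; β=-4, v≡4 (mod 11); (10|11)=-1, (4|11)=+1; sign (−1)^0·-1^-4·+1^-4 = +1.
(a,b)_7: α=-1, u≡1; β=0, v≡3 (mod 7); (1|7)=+1, (3|7)=-1; sign (−1)^0·+1^0·-1^-1 = -1.
(a,b)_13: α=3, u≡1; β=0, v≡12 (mod 13); (1|13)=+1, (12|13)=+1; sign (−1)^0·+1^0·+1^3 = +1.
(a,b)_17: α=2, u≡4; β=1, v≡8 (mod 17); (4|17)=+1, (8|17)=+1; sign (−1)^0·+1^1·+1^2 = +1.
(a,b)_3: α=10, u≡2; β=10, v≡2 (mod 3); (2|3)=-1, (2|3)=-1; sign (−1)^0·-1^10·-1^10 = +1.
Ram(-17290, -646) = {7, ∞}; no ℚ_7-point on the conic.

[7, inf]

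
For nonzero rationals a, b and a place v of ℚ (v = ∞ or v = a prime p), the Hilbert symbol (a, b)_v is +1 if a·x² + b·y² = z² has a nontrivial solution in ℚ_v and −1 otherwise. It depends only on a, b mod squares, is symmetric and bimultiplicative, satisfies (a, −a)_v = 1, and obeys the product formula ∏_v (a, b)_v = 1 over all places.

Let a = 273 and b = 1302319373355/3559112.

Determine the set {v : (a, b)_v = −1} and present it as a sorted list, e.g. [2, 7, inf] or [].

[5, 7]

Mod squares: a ≡ 273, b ≡ 2310. Check v ∈ {∞, 2, 3, 5, 7, 11, 13, 23, 29, 41}.
v=5: a=5^0·(≡3), b=5^1·(≡3) mod 5; (3|5)=-1, (3|5)=-1; (−1)^{0·1·2}·(-1)^1·(-1)^0 = -1.
v=∞: 273 > 0 and 2310 > 0  ⇒  (a,b)_∞ = +1.
v=7: a=7^1·(≡4), b=7^3·(≡4) mod 7; (4|7)=+1, (4|7)=+1; (−1)^{1·3·3}·(+1)^3·(+1)^1 = -1.
v=13: a=13^1·(≡8), b=13^2·(≡3) mod 13; (8|13)=-1, (3|13)=+1; (−1)^{1·2·6}·(-1)^2·(+1)^1 = +1.
v=11: a=11^0·(≡9), b=11^1·(≡9) mod 11; (9|11)=+1, (9|11)=+1; (−1)^{0·1·5}·(+1)^1·(+1)^0 = +1.
v=29: a=29^0·(≡12), b=29^-2·(≡8) mod 29; (12|29)=-1, (8|29)=-1; (−1)^{0·-2·14}·(-1)^-2·(-1)^0 = +1.
v=3: a=3^1·(≡1), b=3^5·(≡2) mod 3; (1|3)=+1, (2|3)=-1; (−1)^{1·5·1}·(+1)^5·(-1)^1 = +1.
v=23: a=23^0·(≡20), b=23^-2·(≡10) mod 23; (20|23)=-1, (10|23)=-1; (−1)^{0·-2·11}·(-1)^-2·(-1)^0 = +1.
v=2: v_2(a)=0, v_2(b)=-3; units ≡ 1, 3 (mod 8); ε·ε+αω+βω = 0·1+0·1+-3·0 ≡ 0  ⇒  (a,b)_2 = +1.
v=41: a=41^0·(≡27), b=41^2·(≡38) mod 41; (27|41)=-1, (38|41)=-1; (−1)^{0·2·20}·(-1)^2·(-1)^0 = +1.
|Ram(273, 2310)| = 2, even; anisotropic at {5, 7}.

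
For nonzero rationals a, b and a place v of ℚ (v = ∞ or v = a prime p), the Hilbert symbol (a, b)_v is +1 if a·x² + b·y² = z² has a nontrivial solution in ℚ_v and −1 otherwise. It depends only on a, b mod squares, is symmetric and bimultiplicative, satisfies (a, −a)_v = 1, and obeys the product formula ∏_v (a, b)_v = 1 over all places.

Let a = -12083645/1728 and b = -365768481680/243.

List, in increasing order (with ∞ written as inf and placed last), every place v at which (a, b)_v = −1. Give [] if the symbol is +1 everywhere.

Mod squares: a ≡ -739815, b ≡ -68581590315. Check v ∈ {∞, 2, 3, 5, 7, 17, 19, 31, 37, 41, 43}.
v=31: a=31^1·(≡4), b=31^1·(≡24) mod 31; (4|31)=+1, (24|31)=-1; (−1)^{1·1·15}·(+1)^1·(-1)^1 = +1.
v=41: a=41^0·(≡27), b=41^1·(≡8) mod 41; (27|41)=-1, (8|41)=+1; (−1)^{0·1·20}·(-1)^1·(+1)^0 = -1.
v=3: a=3^-3·(≡1), b=3^-5·(≡1) mod 3; (1|3)=+1, (1|3)=+1; (−1)^{-3·-5·1}·(+1)^-5·(+1)^-3 = -1.
v=∞: -739815 < 0 and -68581590315 < 0  ⇒  (a,b)_∞ = -1.
v=17: a=17^0·(≡16), b=17^1·(≡1) mod 17; (16|17)=+1, (1|17)=+1; (−1)^{0·1·8}·(+1)^1·(+1)^0 = +1.
v=5: a=5^1·(≡2), b=5^1·(≡3) mod 5; (2|5)=-1, (3|5)=-1; (−1)^{1·1·2}·(-1)^1·(-1)^1 = +1.
v=19: a=19^0·(≡6), b=19^1·(≡12) mod 19; (6|19)=+1, (12|19)=-1; (−1)^{0·1·9}·(+1)^1·(-1)^0 = +1.
v=7: a=7^2·(≡2), b=7^1·(≡5) mod 7; (2|7)=+1, (5|7)=-1; (−1)^{2·1·3}·(+1)^1·(-1)^2 = +1.
v=43: a=43^1·(≡31), b=43^1·(≡21) mod 43; (31|43)=+1, (21|43)=+1; (−1)^{1·1·21}·(+1)^1·(+1)^1 = -1.
v=2: v_2(a)=-6, v_2(b)=4; units ≡ 1, 5 (mod 8); ε·ε+αω+βω = 0·0+-6·1+4·0 ≡ 0  ⇒  (a,b)_2 = +1.
v=37: a=37^1·(≡29), b=37^1·(≡6) mod 37; (29|37)=-1, (6|37)=-1; (−1)^{1·1·18}·(-1)^1·(-1)^1 = +1.
|Ram(-739815, -68581590315)| = 4, even; anisotropic at {3, 41, 43, ∞}.

[3, 41, 43, inf]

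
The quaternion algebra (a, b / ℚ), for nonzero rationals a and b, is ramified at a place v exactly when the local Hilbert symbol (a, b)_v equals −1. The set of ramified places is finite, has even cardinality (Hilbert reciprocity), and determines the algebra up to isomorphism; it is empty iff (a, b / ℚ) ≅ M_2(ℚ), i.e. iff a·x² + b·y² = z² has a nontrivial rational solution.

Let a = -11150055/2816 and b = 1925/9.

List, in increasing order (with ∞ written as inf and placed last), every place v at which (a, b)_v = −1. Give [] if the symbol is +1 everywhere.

(a, b) ≡ (-168245, 77) mod (ℚ^×)²; places V = {2, 3, 5, 7, 11, 19, 23, ∞}.
(a,b)_11: α=-1, u≡6; β=1, v≡6 (mod 11); (6|11)=-1, (6|11)=-1; sign (−1)^1·-1^1·-1^-1 = -1.
(a,b)_∞: sgn(-168245)=−, sgn(77)=+, so +1.
(a,b)_7: α=1, u≡3; β=1, v≡1 (mod 7); (3|7)=-1, (1|7)=+1; sign (−1)^1·-1^1·+1^1 = +1.
(a,b)_2: α=-8, β=0; u≡3, v≡5 (mod 8); ε(u)ε(v)=1·0, αω(v)=-8·1, βω(u)=0·1; sum ≡ 0  ⇒  +1.
(a,b)_5: α=1, u≡4; β=2, v≡3 (mod 5); (4|5)=+1, (3|5)=-1; sign (−1)^0·+1^2·-1^1 = -1.
(a,b)_19: α=1, u≡2; β=0, v≡7 (mod 19); (2|19)=-1, (7|19)=+1; sign (−1)^0·-1^0·+1^1 = +1.
(a,b)_3: α=6, u≡1; β=-2, v≡2 (mod 3); (1|3)=+1, (2|3)=-1; sign (−1)^0·+1^-2·-1^6 = +1.
(a,b)_23: α=1, u≡17; β=0, v≡12 (mod 23); (17|23)=-1, (12|23)=+1; sign (−1)^0·-1^0·+1^1 = +1.
(-168245, 77 / ℚ) ramifies at {5, 11}: a division algebra.

[5, 11]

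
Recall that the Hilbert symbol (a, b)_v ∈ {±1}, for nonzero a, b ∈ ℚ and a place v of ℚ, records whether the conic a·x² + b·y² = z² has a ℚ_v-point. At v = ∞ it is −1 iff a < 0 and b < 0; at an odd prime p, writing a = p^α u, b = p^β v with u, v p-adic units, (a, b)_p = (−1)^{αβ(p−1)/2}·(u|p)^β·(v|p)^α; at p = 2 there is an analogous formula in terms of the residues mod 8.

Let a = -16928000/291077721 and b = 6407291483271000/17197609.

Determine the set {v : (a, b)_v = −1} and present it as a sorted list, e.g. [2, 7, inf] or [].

Mod squares: a ≡ -5, b ≡ 12710. Check v ∈ {∞, 2, 3, 5, 7, 11, 13, 23, 29, 31, 41, 47}.
v=11: a=11^-4·(≡8), b=11^-2·(≡4) mod 11; (8|11)=-1, (4|11)=+1; (−1)^{-4·-2·5}·(-1)^-2·(+1)^-4 = +1.
v=23: a=23^2·(≡8), b=23^2·(≡21) mod 23; (8|23)=+1, (21|23)=-1; (−1)^{2·2·11}·(+1)^2·(-1)^2 = +1.
v=47: a=47^-2·(≡3), b=47^0·(≡15) mod 47; (3|47)=+1, (15|47)=-1; (−1)^{-2·0·23}·(+1)^0·(-1)^-2 = +1.
v=41: a=41^0·(≡36), b=41^1·(≡18) mod 41; (36|41)=+1, (18|41)=+1; (−1)^{0·1·20}·(+1)^1·(+1)^0 = +1.
v=7: a=7^0·(≡4), b=7^6·(≡3) mod 7; (4|7)=+1, (3|7)=-1; (−1)^{0·6·3}·(+1)^6·(-1)^0 = +1.
v=29: a=29^0·(≡20), b=29^-2·(≡18) mod 29; (20|29)=+1, (18|29)=-1; (−1)^{0·-2·14}·(+1)^-2·(-1)^0 = +1.
v=3: a=3^-2·(≡1), b=3^4·(≡2) mod 3; (1|3)=+1, (2|3)=-1; (−1)^{-2·4·1}·(+1)^4·(-1)^-2 = +1.
v=2: v_2(a)=8, v_2(b)=3; units ≡ 3, 3 (mod 8); ε·ε+αω+βω = 1·1+8·1+3·1 ≡ 0  ⇒  (a,b)_2 = +1.
v=∞: -5 < 0 and 12710 > 0  ⇒  (a,b)_∞ = +1.
v=31: a=31^0·(≡26), b=31^1·(≡28) mod 31; (26|31)=-1, (28|31)=+1; (−1)^{0·1·15}·(-1)^1·(+1)^0 = -1.
v=13: a=13^0·(≡11), b=13^-2·(≡1) mod 13; (11|13)=-1, (1|13)=+1; (−1)^{0·-2·6}·(-1)^-2·(+1)^0 = +1.
v=5: a=5^3·(≡1), b=5^3·(≡2) mod 5; (1|5)=+1, (2|5)=-1; (−1)^{3·3·2}·(+1)^3·(-1)^3 = -1.
|Ram(-5, 12710)| = 2, even; anisotropic at {5, 31}.

[5, 31]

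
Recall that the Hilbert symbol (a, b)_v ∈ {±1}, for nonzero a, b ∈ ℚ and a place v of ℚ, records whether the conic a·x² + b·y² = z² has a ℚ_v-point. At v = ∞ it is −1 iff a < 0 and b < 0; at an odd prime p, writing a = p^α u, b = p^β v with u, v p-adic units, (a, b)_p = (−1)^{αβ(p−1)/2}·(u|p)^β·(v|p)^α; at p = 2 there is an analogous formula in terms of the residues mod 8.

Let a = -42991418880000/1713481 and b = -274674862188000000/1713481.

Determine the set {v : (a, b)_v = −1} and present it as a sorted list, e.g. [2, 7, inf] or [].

[3, 29, 47, inf]

(a, b) ≡ (-1363, -3) mod (ℚ^×)²; places V = {2, 3, 5, 7, 11, 17, 29, 37, 47, ∞}.
(a,b)_29: α=1, u≡11; β=2, v≡11 (mod 29); (11|29)=-1, (11|29)=-1; sign (−1)^0·-1^2·-1^1 = -1.
(a,b)_11: α=-2, u≡9; β=-2, v≡8 (mod 11); (9|11)=+1, (8|11)=-1; sign (−1)^0·+1^-2·-1^-2 = +1.
(a,b)_3: α=2, u≡2; β=3, v≡2 (mod 3); (2|3)=-1, (2|3)=-1; sign (−1)^0·-1^3·-1^2 = -1.
(a,b)_2: α=12, β=8; u≡5, v≡5 (mod 8); ε(u)ε(v)=0·0, αω(v)=12·1, βω(u)=8·1; sum ≡ 0  ⇒  +1.
(a,b)_37: α=2, u≡31; β=2, v≡30 (mod 37); (31|37)=-1, (30|37)=+1; sign (−1)^0·-1^2·+1^2 = +1.
(a,b)_∞: sgn(-1363)=−, sgn(-3)=−, so -1.
(a,b)_7: α=-2, u≡1; β=-2, v≡2 (mod 7); (1|7)=+1, (2|7)=+1; sign (−1)^0·+1^-2·+1^-2 = +1.
(a,b)_5: α=4, u≡2; β=6, v≡3 (mod 5); (2|5)=-1, (3|5)=-1; sign (−1)^0·-1^6·-1^4 = +1.
(a,b)_17: α=-2, u≡5; β=-2, v≡14 (mod 17); (5|17)=-1, (14|17)=-1; sign (−1)^0·-1^-2·-1^-2 = +1.
(a,b)_47: α=1, u≡17; β=2, v≡5 (mod 47); (17|47)=+1, (5|47)=-1; sign (−1)^0·+1^2·-1^1 = -1.
|Ram(-1363, -3)| = 4, even; anisotropic at {3, 29, 47, ∞}.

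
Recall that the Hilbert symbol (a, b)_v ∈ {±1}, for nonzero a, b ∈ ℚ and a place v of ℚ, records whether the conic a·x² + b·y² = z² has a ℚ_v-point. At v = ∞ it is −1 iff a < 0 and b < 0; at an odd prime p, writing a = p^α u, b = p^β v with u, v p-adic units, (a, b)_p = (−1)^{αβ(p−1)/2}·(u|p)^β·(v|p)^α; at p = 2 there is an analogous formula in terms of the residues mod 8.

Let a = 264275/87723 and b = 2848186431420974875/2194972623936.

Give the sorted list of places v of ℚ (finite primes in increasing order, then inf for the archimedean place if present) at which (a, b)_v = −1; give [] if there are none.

Mod squares: a ≡ 33, b ≡ 595. Check v ∈ {∞, 2, 3, 5, 7, 11, 17, 19, 31}.
v=7: a=7^0·(≡3), b=7^3·(≡2) mod 7; (3|7)=-1, (2|7)=+1; (−1)^{0·3·3}·(-1)^3·(+1)^0 = -1.
v=31: a=31^2·(≡5), b=31^4·(≡11) mod 31; (5|31)=+1, (11|31)=-1; (−1)^{2·4·15}·(+1)^4·(-1)^2 = +1.
v=19: a=19^-2·(≡18), b=19^-6·(≡11) mod 19; (18|19)=-1, (11|19)=+1; (−1)^{-2·-6·9}·(-1)^-6·(+1)^-2 = +1.
v=5: a=5^2·(≡2), b=5^3·(≡4) mod 5; (2|5)=-1, (4|5)=+1; (−1)^{2·3·2}·(-1)^3·(+1)^2 = -1.
v=17: a=17^0·(≡9), b=17^3·(≡9) mod 17; (9|17)=+1, (9|17)=+1; (−1)^{0·3·8}·(+1)^3·(+1)^0 = +1.
v=3: a=3^-5·(≡2), b=3^-6·(≡1) mod 3; (2|3)=-1, (1|3)=+1; (−1)^{-5·-6·1}·(-1)^-6·(+1)^-5 = +1.
v=2: v_2(a)=0, v_2(b)=-6; units ≡ 1, 3 (mod 8); ε·ε+αω+βω = 0·1+0·1+-6·0 ≡ 0  ⇒  (a,b)_2 = +1.
v=11: a=11^1·(≡5), b=11^4·(≡4) mod 11; (5|11)=+1, (4|11)=+1; (−1)^{1·4·5}·(+1)^4·(+1)^1 = +1.
v=∞: 33 > 0 and 595 > 0  ⇒  (a,b)_∞ = +1.
Ram(33, 595) = {5, 7}; no ℚ_5-point on the conic.

[5, 7]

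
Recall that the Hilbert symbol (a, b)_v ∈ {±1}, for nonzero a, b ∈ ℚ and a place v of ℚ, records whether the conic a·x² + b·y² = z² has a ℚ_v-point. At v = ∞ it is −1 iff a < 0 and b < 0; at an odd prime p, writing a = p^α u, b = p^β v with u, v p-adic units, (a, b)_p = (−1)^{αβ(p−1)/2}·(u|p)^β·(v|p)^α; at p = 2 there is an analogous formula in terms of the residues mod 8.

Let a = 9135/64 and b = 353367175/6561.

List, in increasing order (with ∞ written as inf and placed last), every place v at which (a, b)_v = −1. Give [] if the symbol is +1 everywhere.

[2, 5]

Mod squares: a ≡ 1015, b ≡ 7. Check v ∈ {∞, 2, 3, 5, 7, 29}.
v=7: a=7^1·(≡3), b=7^5·(≡2) mod 7; (3|7)=-1, (2|7)=+1; (−1)^{1·5·3}·(-1)^5·(+1)^1 = +1.
v=5: a=5^1·(≡3), b=5^2·(≡2) mod 5; (3|5)=-1, (2|5)=-1; (−1)^{1·2·2}·(-1)^2·(-1)^1 = -1.
v=2: v_2(a)=-6, v_2(b)=0; units ≡ 7, 7 (mod 8); ε·ε+αω+βω = 1·1+-6·0+0·0 ≡ 1  ⇒  (a,b)_2 = -1.
v=∞: 1015 > 0 and 7 > 0  ⇒  (a,b)_∞ = +1.
v=3: a=3^2·(≡1), b=3^-8·(≡1) mod 3; (1|3)=+1, (1|3)=+1; (−1)^{2·-8·1}·(+1)^-8·(+1)^2 = +1.
v=29: a=29^1·(≡9), b=29^2·(≡24) mod 29; (9|29)=+1, (24|29)=+1; (−1)^{1·2·14}·(+1)^2·(+1)^1 = +1.
|Ram(1015, 7)| = 2, even; anisotropic at {2, 5}.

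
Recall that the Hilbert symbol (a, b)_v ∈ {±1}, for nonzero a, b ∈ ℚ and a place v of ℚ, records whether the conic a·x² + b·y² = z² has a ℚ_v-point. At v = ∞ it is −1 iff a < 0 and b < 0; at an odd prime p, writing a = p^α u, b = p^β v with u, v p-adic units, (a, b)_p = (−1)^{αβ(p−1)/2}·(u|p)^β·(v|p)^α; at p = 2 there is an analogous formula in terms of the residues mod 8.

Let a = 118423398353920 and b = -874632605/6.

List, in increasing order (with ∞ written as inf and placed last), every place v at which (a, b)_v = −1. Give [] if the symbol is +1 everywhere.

[2, 19, 29, 31]

(a, b) ≡ (2755, -296670) mod (ℚ^×)²; places V = {2, 3, 5, 7, 11, 19, 29, 31, ∞}.
(a,b)_31: α=2, u≡23; β=1, v≡28 (mod 31); (23|31)=-1, (28|31)=+1; sign (−1)^0·-1^1·+1^2 = -1.
(a,b)_19: α=3, u≡14; β=2, v≡3 (mod 19); (14|19)=-1, (3|19)=-1; sign (−1)^0·-1^2·-1^3 = -1.
(a,b)_29: α=1, u≡15; β=1, v≡28 (mod 29); (15|29)=-1, (28|29)=+1; sign (−1)^0·-1^1·+1^1 = -1.
(a,b)_7: α=0, u≡2; β=2, v≡2 (mod 7); (2|7)=+1, (2|7)=+1; sign (−1)^0·+1^2·+1^0 = +1.
(a,b)_∞: sgn(2755)=+, sgn(-296670)=−, so +1.
(a,b)_2: α=10, β=-1; u≡3, v≡1 (mod 8); ε(u)ε(v)=1·0, αω(v)=10·0, βω(u)=-1·1; sum ≡ 1  ⇒  -1.
(a,b)_5: α=1, u≡4; β=1, v≡4 (mod 5); (4|5)=+1, (4|5)=+1; sign (−1)^0·+1^1·+1^1 = +1.
(a,b)_11: α=2, u≡4; β=1, v≡8 (mod 11); (4|11)=+1, (8|11)=-1; sign (−1)^0·+1^1·-1^2 = +1.
(a,b)_3: α=0, u≡1; β=-1, v≡2 (mod 3); (1|3)=+1, (2|3)=-1; sign (−1)^0·+1^-1·-1^0 = +1.
(2755, -296670 / ℚ) ramifies at {2, 19, 29, 31}: a division algebra.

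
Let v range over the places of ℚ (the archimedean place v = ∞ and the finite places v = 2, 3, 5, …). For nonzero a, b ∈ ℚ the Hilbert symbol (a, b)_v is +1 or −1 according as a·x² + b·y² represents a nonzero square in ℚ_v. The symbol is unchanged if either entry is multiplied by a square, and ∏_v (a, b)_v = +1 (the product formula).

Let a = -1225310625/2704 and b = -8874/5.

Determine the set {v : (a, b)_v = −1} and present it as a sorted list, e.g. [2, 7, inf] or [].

[2, 3, 5, 7, 17, 23, 29, inf]

Mod squares: a ≡ -217833, b ≡ -4930. Check v ∈ {∞, 2, 3, 5, 7, 11, 13, 17, 23, 29, 41}.
v=2: v_2(a)=-4, v_2(b)=1; units ≡ 7, 7 (mod 8); ε·ε+αω+βω = 1·1+-4·0+1·0 ≡ 1  ⇒  (a,b)_2 = -1.
v=23: a=23^1·(≡5), b=23^0·(≡10) mod 23; (5|23)=-1, (10|23)=-1; (−1)^{1·0·11}·(-1)^0·(-1)^1 = -1.
v=7: a=7^1·(≡6), b=7^0·(≡6) mod 7; (6|7)=-1, (6|7)=-1; (−1)^{1·0·3}·(-1)^0·(-1)^1 = -1.
v=13: a=13^-2·(≡11), b=13^0·(≡1) mod 13; (11|13)=-1, (1|13)=+1; (−1)^{-2·0·6}·(-1)^0·(+1)^-2 = +1.
v=11: a=11^1·(≡6), b=11^0·(≡5) mod 11; (6|11)=-1, (5|11)=+1; (−1)^{1·0·5}·(-1)^0·(+1)^1 = +1.
v=41: a=41^1·(≡14), b=41^0·(≡21) mod 41; (14|41)=-1, (21|41)=+1; (−1)^{1·0·20}·(-1)^0·(+1)^1 = +1.
v=∞: -217833 < 0 and -4930 < 0  ⇒  (a,b)_∞ = -1.
v=3: a=3^3·(≡1), b=3^2·(≡2) mod 3; (1|3)=+1, (2|3)=-1; (−1)^{3·2·1}·(+1)^2·(-1)^3 = -1.
v=29: a=29^0·(≡2), b=29^1·(≡20) mod 29; (2|29)=-1, (20|29)=+1; (−1)^{0·1·14}·(-1)^1·(+1)^0 = -1.
v=17: a=17^0·(≡7), b=17^1·(≡1) mod 17; (7|17)=-1, (1|17)=+1; (−1)^{0·1·8}·(-1)^1·(+1)^0 = -1.
v=5: a=5^4·(≡2), b=5^-1·(≡1) mod 5; (2|5)=-1, (1|5)=+1; (−1)^{4·-1·2}·(-1)^-1·(+1)^4 = -1.
|Ram(-217833, -4930)| = 8, even; anisotropic at {2, 3, 5, 7, 17, 23, 29, ∞}.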